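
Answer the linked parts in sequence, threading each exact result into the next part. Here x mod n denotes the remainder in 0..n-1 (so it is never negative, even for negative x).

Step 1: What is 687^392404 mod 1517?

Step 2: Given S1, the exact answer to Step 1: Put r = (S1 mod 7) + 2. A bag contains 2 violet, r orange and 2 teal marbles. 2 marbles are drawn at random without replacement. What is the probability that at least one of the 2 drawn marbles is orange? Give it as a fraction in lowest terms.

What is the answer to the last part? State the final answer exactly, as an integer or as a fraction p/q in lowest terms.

Step 1: squarings mod 1517: 687^1=687, 687^2=182, 687^4=1267, 687^8=303, 687^16=789, 687^32=551, 687^64=201, 687^128=959, 687^256=379, 687^512=1043, 687^1024=160, 687^2048=1328, 687^4096=830, 687^8192=182, 687^16384=1267, 687^32768=303, 687^65536=789, 687^131072=551, 687^262144=201; 687^392404 = 687^4 * 687^16 * 687^64 * 687^128 * 687^1024 * 687^2048 * 687^4096 * 687^8192 * 687^16384 * 687^32768 * 687^65536 * 687^262144 = 1267 (mod 1517); answer 1267
Step 2: S1 = 1267; r = 2; total draws C(6,2) = 15; complement C(4,2) = 6; favorable 15 - 6 = 9; P = 3/5; answer 3/5

3/5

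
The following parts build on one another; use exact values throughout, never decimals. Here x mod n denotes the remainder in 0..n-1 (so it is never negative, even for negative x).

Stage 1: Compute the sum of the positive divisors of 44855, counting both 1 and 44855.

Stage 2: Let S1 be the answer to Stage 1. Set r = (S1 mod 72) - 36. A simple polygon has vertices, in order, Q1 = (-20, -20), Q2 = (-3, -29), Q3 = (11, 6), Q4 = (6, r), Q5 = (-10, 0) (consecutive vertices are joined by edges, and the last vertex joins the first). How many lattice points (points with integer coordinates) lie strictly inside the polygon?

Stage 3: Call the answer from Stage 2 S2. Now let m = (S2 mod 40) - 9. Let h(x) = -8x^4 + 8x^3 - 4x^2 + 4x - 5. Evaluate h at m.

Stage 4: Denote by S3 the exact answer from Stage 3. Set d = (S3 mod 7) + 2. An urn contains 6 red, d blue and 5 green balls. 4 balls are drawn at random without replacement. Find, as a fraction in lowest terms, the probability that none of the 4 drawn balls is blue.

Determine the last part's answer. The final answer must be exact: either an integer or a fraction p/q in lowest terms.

55/646

Stage 1: 44855 = 5 * 8971; sigma = (1 + 5) * (1 + 8971) = 6 * 8972 = 53832; answer 53832
Stage 2: S1 = 53832; r = 12; cross terms: (-20*-29 - -3*-20)=520, (-3*6 - 11*-29)=301, (11*12 - 6*6)=96, (6*0 - -10*12)=120, (-10*-20 - -20*0)=200; twice the area = |1237| = 1237; area = 1237/2; boundary points = 1 + 7 + 1 + 4 + 10 = 23; strictly interior points = area - boundary/2 + 1 = 608; answer 608
Stage 3: S2 = 608; m = -1; -8*(-1)^4 + 8*(-1)^3 - 4*(-1)^2 + 4*(-1)^1 - 5 = (-8) + (-8) + (-4) + (-4) + (-5) = -29; answer -29
Stage 4: S3 = -29; d = 8; total draws C(19,4) = 3876; favorable C(11,4) = 330; P = 55/646; answer 55/646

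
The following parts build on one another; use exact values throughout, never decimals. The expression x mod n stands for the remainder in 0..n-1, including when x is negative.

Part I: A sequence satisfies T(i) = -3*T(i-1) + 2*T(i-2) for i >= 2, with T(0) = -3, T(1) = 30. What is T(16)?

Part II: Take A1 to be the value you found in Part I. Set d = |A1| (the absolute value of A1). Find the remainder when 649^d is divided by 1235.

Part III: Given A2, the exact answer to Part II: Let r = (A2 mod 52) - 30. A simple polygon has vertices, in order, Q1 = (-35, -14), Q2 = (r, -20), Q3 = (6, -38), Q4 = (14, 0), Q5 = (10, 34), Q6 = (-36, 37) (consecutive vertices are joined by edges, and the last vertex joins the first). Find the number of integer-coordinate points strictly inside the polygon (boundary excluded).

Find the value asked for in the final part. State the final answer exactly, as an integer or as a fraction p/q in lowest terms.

Part I: T(2) = -3*(30) + 2*(-3) = -96; iterating: T(2)=-96, T(3)=348, T(4)=-1236, T(5)=4404, T(6)=-15684, T(7)=55860, T(8)=-198948, T(9)=708564, T(10)=-2523588, T(11)=8987892, T(12)=-32010852, T(13)=114008340, T(14)=-406046724, T(15)=1446156852, T(16)=-5150564004; answer -5150564004
Part II: A1 = -5150564004; d = 5150564004; squarings mod 1235: 649^1=649, 649^2=66, 649^4=651, 649^8=196, 649^16=131, 649^32=1106, 649^64=586, 649^128=66, 649^256=651, 649^512=196, 649^1024=131, 649^2048=1106, 649^4096=586, 649^8192=66, 649^16384=651, 649^32768=196, 649^65536=131, 649^131072=1106, 649^262144=586, 649^524288=66, 649^1048576=651, 649^2097152=196, 649^4194304=131, 649^8388608=1106, 649^16777216=586, 649^33554432=66, 649^67108864=651, 649^134217728=196, 649^268435456=131, 649^536870912=1106, 649^1073741824=586, 649^2147483648=66, 649^4294967296=651; 649^5150564004 = 649^4 * 649^32 * 649^128 * 649^512 * 649^1024 * 649^2048 * 649^4096 * 649^16384 * 649^65536 * 649^131072 * 649^262144 * 649^524288 * 649^1048576 * 649^2097152 * 649^4194304 * 649^8388608 * 649^33554432 * 649^268435456 * 649^536870912 * 649^4294967296 = 391 (mod 1235); answer 391
Part III: A2 = 391; r = -3; cross terms: (-35*-20 - -3*-14)=658, (-3*-38 - 6*-20)=234, (6*0 - 14*-38)=532, (14*34 - 10*0)=476, (10*37 - -36*34)=1594, (-36*-14 - -35*37)=1799; twice the area = |5293| = 5293; area = 5293/2; boundary points = 2 + 9 + 2 + 2 + 1 + 1 = 17; strictly interior points = area - boundary/2 + 1 = 2639; answer 2639

2639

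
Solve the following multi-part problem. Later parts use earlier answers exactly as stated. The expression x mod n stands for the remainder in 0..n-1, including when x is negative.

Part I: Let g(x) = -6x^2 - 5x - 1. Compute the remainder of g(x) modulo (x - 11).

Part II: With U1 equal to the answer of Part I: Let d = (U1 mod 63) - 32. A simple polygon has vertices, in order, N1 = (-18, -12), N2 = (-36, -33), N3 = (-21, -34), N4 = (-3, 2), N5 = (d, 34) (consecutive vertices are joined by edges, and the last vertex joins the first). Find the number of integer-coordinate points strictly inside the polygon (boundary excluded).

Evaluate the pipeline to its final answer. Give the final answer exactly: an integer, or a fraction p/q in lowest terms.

Part I: remainder = value at the root: -6*(11)^2 - 5*(11)^1 - 1 = (-726) + (-55) + (-1) = -782; answer -782
Part II: U1 = -782; d = 5; cross terms: (-18*-33 - -36*-12)=162, (-36*-34 - -21*-33)=531, (-21*2 - -3*-34)=-144, (-3*34 - 5*2)=-112, (5*-12 - -18*34)=552; twice the area = |989| = 989; area = 989/2; boundary points = 3 + 1 + 18 + 8 + 23 = 53; strictly interior points = area - boundary/2 + 1 = 469; answer 469

469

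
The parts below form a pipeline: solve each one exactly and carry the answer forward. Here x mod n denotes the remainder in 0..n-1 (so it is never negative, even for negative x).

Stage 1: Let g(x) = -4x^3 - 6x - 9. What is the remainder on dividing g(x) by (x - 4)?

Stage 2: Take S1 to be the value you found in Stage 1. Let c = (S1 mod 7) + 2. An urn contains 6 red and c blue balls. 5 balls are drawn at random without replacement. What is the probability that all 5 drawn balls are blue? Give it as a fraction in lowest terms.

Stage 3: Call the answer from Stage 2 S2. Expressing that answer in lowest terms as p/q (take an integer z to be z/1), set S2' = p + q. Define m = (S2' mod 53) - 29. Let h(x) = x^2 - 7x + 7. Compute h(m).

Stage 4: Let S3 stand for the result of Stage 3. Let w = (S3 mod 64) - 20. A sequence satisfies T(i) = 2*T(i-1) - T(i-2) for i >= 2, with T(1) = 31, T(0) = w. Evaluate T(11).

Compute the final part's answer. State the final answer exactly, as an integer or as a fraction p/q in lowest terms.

231

Stage 1: remainder = value at the root: -4*(4)^3 - 6*(4)^1 - 9 = (-256) + (-24) + (-9) = -289; answer -289
Stage 2: S1 = -289; c = 7; total draws C(13,5) = 1287; favorable C(7,5) = 21; P = 7/429; answer 7/429
Stage 3: S2 = 7/429; threaded value p + q = 436; m = -17; 1*(-17)^2 - 7*(-17)^1 + 7 = (289) + (119) + (7) = 415; answer 415
Stage 4: S3 = 415; w = 11; T(2) = 2*(31) - 1*(11) = 51; iterating: T(2)=51, T(3)=71, T(4)=91, T(5)=111, T(6)=131, T(7)=151, T(8)=171, T(9)=191, T(10)=211, T(11)=231; answer 231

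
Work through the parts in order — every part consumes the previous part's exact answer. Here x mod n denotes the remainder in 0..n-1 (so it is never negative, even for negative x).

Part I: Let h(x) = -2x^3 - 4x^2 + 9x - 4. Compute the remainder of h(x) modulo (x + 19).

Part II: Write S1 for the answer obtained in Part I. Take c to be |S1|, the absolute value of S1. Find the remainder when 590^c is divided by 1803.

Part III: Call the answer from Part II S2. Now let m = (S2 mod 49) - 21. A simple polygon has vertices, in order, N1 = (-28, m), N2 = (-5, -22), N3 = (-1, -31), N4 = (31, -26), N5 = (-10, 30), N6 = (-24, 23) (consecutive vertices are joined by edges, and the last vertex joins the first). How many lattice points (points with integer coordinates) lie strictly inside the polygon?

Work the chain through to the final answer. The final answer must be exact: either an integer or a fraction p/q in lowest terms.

Part I: remainder = value at the root: -2*(-19)^3 - 4*(-19)^2 + 9*(-19)^1 - 4 = (13718) + (-1444) + (-171) + (-4) = 12099; answer 12099
Part II: S1 = 12099; c = 12099; squarings mod 1803: 590^1=590, 590^2=121, 590^4=217, 590^8=211, 590^16=1249, 590^32=406, 590^64=763, 590^128=1603, 590^256=334, 590^512=1573, 590^1024=613, 590^2048=745, 590^4096=1504, 590^8192=1054; 590^12099 = 590^1 * 590^2 * 590^64 * 590^256 * 590^512 * 590^1024 * 590^2048 * 590^8192 = 1532 (mod 1803); answer 1532
Part III: S2 = 1532; m = -8; cross terms: (-28*-22 - -5*-8)=576, (-5*-31 - -1*-22)=133, (-1*-26 - 31*-31)=987, (31*30 - -10*-26)=670, (-10*23 - -24*30)=490, (-24*-8 - -28*23)=836; twice the area = |3692| = 3692; area = 1846; boundary points = 1 + 1 + 1 + 1 + 7 + 1 = 12; strictly interior points = area - boundary/2 + 1 = 1841; answer 1841

1841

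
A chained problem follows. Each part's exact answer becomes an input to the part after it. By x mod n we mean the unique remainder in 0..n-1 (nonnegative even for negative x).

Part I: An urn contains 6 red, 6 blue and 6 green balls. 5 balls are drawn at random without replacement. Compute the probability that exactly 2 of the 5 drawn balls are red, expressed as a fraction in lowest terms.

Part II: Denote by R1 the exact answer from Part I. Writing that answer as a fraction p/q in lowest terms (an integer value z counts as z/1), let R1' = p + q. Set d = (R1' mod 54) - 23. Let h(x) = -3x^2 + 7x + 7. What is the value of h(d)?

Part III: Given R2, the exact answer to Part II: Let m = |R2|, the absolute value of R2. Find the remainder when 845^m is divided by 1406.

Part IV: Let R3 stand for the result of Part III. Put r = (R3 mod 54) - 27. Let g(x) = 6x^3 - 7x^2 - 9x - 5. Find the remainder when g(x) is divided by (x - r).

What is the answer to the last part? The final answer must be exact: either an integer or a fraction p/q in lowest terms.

985

Part I: total draws C(18,5) = 8568; favorable C(6,2)*C(12,3) = 3300; P = 275/714; answer 275/714
Part II: R1 = 275/714; threaded value p + q = 989; d = -6; -3*(-6)^2 + 7*(-6)^1 + 7 = (-108) + (-42) + (7) = -143; answer -143
Part III: R2 = -143; m = 143; squarings mod 1406: 845^1=845, 845^2=1183, 845^4=519, 845^8=815, 845^16=593, 845^32=149, 845^64=1111, 845^128=1259; 845^143 = 845^1 * 845^2 * 845^4 * 845^8 * 845^128 = 1005 (mod 1406); answer 1005
Part IV: R3 = 1005; r = 6; remainder = value at the root: 6*(6)^3 - 7*(6)^2 - 9*(6)^1 - 5 = (1296) + (-252) + (-54) + (-5) = 985; answer 985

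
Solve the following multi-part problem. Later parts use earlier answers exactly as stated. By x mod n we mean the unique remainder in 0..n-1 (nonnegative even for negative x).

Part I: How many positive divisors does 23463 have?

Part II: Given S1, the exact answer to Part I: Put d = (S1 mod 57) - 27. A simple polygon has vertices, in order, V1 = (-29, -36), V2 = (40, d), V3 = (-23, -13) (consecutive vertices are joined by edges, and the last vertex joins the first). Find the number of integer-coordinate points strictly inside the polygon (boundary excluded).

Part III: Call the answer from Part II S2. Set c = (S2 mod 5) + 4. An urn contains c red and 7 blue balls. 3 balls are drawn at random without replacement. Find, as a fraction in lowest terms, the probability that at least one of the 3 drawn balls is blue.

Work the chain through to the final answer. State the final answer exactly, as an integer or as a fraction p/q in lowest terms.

Part I: 23463 = 3^3 * 11 * 79; number of divisors = (3+1) * (1+1) * (1+1) = 16; answer 16
Part II: S1 = 16; d = -11; cross terms: (-29*-11 - 40*-36)=1759, (40*-13 - -23*-11)=-773, (-23*-36 - -29*-13)=451; twice the area = |1437| = 1437; area = 1437/2; boundary points = 1 + 1 + 1 = 3; strictly interior points = area - boundary/2 + 1 = 718; answer 718
Part III: S2 = 718; c = 7; total draws C(14,3) = 364; complement C(7,3) = 35; favorable 364 - 35 = 329; P = 47/52; answer 47/52

47/52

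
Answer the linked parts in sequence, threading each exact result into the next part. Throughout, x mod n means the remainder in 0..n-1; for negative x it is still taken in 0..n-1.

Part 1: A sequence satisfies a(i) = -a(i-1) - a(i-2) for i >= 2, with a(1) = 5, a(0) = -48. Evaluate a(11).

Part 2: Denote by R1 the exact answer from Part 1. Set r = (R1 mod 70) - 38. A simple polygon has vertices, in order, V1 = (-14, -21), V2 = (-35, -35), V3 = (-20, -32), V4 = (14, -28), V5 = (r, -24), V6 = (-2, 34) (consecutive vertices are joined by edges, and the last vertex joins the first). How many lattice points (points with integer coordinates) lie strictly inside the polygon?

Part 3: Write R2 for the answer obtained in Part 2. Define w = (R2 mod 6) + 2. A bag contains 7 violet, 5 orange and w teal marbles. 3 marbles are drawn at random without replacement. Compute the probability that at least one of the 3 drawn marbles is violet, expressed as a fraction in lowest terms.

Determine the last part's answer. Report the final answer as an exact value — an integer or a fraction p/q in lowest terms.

Part 1: a(2) = -1*(5) - 1*(-48) = 43; iterating: a(2)=43, a(3)=-48, a(4)=5, a(5)=43, a(6)=-48, a(7)=5, a(8)=43, a(9)=-48, a(10)=5, a(11)=43; answer 43
Part 2: R1 = 43; r = 5; cross terms: (-14*-35 - -35*-21)=-245, (-35*-32 - -20*-35)=420, (-20*-28 - 14*-32)=1008, (14*-24 - 5*-28)=-196, (5*34 - -2*-24)=122, (-2*-21 - -14*34)=518; twice the area = |1627| = 1627; area = 1627/2; boundary points = 7 + 3 + 2 + 1 + 1 + 1 = 15; strictly interior points = area - boundary/2 + 1 = 807; answer 807
Part 3: R2 = 807; w = 5; total draws C(17,3) = 680; complement C(10,3) = 120; favorable 680 - 120 = 560; P = 14/17; answer 14/17

14/17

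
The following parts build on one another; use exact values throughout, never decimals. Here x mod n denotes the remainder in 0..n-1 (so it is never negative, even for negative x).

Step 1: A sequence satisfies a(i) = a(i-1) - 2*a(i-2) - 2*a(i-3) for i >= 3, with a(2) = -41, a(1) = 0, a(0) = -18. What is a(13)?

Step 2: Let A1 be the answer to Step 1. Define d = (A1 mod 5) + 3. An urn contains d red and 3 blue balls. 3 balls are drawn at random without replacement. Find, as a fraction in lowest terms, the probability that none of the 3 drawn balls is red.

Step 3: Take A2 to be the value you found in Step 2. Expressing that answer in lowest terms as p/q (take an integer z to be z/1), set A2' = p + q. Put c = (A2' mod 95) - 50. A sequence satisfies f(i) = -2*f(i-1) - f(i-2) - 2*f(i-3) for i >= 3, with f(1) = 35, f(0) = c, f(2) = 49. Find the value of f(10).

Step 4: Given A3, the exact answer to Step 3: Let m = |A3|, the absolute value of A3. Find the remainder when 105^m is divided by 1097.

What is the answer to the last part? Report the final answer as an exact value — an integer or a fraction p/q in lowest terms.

40

Step 1: a(3) = 1*(-41) - 2*(0) - 2*(-18) = -5; iterating: a(3)=-5, a(4)=77, a(5)=169, a(6)=25, a(7)=-467, a(8)=-855, a(9)=29, a(10)=2673, a(11)=4325, a(12)=-1079, a(13)=-15075; answer -15075
Step 2: A1 = -15075; d = 3; total draws C(6,3) = 20; favorable C(3,3) = 1; P = 1/20; answer 1/20
Step 3: A2 = 1/20; threaded value p + q = 21; c = -29; f(3) = -2*(49) - 1*(35) - 2*(-29) = -75; iterating: f(3)=-75, f(4)=31, f(5)=-85, f(6)=289, f(7)=-555, f(8)=991, f(9)=-2005, f(10)=4129; answer 4129
Step 4: A3 = 4129; m = 4129; squarings mod 1097: 105^1=105, 105^2=55, 105^4=831, 105^8=548, 105^16=823, 105^32=480, 105^64=30, 105^128=900, 105^256=414, 105^512=264, 105^1024=585, 105^2048=1058, 105^4096=424; 105^4129 = 105^1 * 105^32 * 105^4096 = 40 (mod 1097); answer 40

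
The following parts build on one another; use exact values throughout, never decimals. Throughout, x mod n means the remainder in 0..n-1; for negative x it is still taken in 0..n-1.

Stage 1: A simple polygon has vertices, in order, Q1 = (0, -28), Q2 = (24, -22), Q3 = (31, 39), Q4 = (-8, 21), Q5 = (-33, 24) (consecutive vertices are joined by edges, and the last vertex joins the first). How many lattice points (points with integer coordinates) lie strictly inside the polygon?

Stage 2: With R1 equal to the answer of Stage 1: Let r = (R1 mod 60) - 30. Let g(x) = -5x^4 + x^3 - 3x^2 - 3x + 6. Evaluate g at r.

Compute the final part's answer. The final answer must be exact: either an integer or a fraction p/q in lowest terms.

-1646850

Stage 1: cross terms: (0*-22 - 24*-28)=672, (24*39 - 31*-22)=1618, (31*21 - -8*39)=963, (-8*24 - -33*21)=501, (-33*-28 - 0*24)=924; twice the area = |4678| = 4678; area = 2339; boundary points = 6 + 1 + 3 + 1 + 1 = 12; strictly interior points = area - boundary/2 + 1 = 2334; answer 2334
Stage 2: R1 = 2334; r = 24; -5*(24)^4 + 1*(24)^3 - 3*(24)^2 - 3*(24)^1 + 6 = (-1658880) + (13824) + (-1728) + (-72) + (6) = -1646850; answer -1646850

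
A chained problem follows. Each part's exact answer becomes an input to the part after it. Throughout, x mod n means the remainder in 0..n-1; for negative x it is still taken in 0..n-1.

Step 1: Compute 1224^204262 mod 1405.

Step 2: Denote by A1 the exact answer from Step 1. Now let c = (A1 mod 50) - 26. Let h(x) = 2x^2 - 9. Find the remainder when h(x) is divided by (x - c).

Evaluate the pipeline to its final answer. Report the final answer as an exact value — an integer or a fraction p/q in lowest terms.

Step 1: squarings mod 1405: 1224^1=1224, 1224^2=446, 1224^4=811, 1224^8=181, 1224^16=446, 1224^32=811, 1224^64=181, 1224^128=446, 1224^256=811, 1224^512=181, 1224^1024=446, 1224^2048=811, 1224^4096=181, 1224^8192=446, 1224^16384=811, 1224^32768=181, 1224^65536=446, 1224^131072=811; 1224^204262 = 1224^2 * 1224^4 * 1224^32 * 1224^64 * 1224^128 * 1224^256 * 1224^1024 * 1224^2048 * 1224^4096 * 1224^65536 * 1224^131072 = 446 (mod 1405); answer 446
Step 2: A1 = 446; c = 20; remainder = value at the root: 2*(20)^2 - 9 = (800) + (-9) = 791; answer 791

791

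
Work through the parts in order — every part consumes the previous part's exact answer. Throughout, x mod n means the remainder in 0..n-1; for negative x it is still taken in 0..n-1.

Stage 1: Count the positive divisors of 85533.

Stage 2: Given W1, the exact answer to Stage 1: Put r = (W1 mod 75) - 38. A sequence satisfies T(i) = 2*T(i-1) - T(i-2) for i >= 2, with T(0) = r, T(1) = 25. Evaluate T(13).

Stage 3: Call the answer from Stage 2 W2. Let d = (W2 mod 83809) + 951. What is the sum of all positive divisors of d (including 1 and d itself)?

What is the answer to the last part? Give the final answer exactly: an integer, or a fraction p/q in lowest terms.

2870

Stage 1: 85533 = 3 * 7 * 4073; number of divisors = (1+1) * (1+1) * (1+1) = 8; answer 8
Stage 2: W1 = 8; r = -30; T(2) = 2*(25) - 1*(-30) = 80; iterating: T(2)=80, T(3)=135, T(4)=190, T(5)=245, T(6)=300, T(7)=355, T(8)=410, T(9)=465, T(10)=520, T(11)=575, T(12)=630, T(13)=685; answer 685
Stage 3: W2 = 685; d = 1636; 1636 = 2^2 * 409; sigma = (1 + 2 + 4) * (1 + 409) = 7 * 410 = 2870; answer 2870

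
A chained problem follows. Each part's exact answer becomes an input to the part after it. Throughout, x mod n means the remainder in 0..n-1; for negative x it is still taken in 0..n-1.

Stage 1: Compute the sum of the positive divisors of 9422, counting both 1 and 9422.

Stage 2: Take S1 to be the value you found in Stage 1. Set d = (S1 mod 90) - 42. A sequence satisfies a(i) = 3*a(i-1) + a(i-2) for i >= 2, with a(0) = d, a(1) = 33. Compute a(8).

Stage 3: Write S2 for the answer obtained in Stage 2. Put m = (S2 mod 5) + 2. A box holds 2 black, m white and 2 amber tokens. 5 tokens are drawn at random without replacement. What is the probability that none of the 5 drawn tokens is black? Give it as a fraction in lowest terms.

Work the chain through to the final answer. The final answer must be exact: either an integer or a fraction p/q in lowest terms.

Stage 1: 9422 = 2 * 7 * 673; sigma = (1 + 2) * (1 + 7) * (1 + 673) = 3 * 8 * 674 = 16176; answer 16176
Stage 2: S1 = 16176; d = 24; a(2) = 3*(33) + 1*(24) = 123; iterating: a(2)=123, a(3)=402, a(4)=1329, a(5)=4389, a(6)=14496, a(7)=47877, a(8)=158127; answer 158127
Stage 3: S2 = 158127; m = 4; total draws C(8,5) = 56; favorable C(6,5) = 6; P = 3/28; answer 3/28

3/28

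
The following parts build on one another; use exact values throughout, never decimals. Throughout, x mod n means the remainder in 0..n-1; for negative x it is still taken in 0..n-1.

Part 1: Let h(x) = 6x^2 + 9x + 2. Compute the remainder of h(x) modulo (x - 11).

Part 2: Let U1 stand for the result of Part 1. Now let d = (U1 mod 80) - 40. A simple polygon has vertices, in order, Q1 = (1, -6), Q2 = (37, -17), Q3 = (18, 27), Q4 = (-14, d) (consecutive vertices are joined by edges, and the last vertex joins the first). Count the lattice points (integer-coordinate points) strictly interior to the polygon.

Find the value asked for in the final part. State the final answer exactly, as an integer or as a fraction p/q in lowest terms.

871

Part 1: remainder = value at the root: 6*(11)^2 + 9*(11)^1 + 2 = (726) + (99) + (2) = 827; answer 827
Part 2: U1 = 827; d = -13; cross terms: (1*-17 - 37*-6)=205, (37*27 - 18*-17)=1305, (18*-13 - -14*27)=144, (-14*-6 - 1*-13)=97; twice the area = |1751| = 1751; area = 1751/2; boundary points = 1 + 1 + 8 + 1 = 11; strictly interior points = area - boundary/2 + 1 = 871; answer 871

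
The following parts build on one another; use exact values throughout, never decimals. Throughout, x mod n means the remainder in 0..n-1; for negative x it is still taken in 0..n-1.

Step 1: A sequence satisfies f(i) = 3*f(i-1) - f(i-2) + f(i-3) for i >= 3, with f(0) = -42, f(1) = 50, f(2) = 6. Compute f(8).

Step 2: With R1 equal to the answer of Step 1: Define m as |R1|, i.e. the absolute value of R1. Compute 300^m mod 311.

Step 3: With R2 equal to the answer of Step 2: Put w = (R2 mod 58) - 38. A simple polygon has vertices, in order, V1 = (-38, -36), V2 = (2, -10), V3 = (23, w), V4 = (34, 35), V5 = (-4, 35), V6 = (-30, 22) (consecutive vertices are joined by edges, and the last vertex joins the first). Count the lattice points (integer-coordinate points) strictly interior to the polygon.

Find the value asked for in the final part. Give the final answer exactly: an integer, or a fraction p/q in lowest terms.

Step 1: f(3) = 3*(6) - 1*(50) + 1*(-42) = -74; iterating: f(3)=-74, f(4)=-178, f(5)=-454, f(6)=-1258, f(7)=-3498, f(8)=-9690; answer -9690
Step 2: R1 = -9690; m = 9690; squarings mod 311: 300^1=300, 300^2=121, 300^4=24, 300^8=265, 300^16=250, 300^32=300, 300^64=121, 300^128=24, 300^256=265, 300^512=250, 300^1024=300, 300^2048=121, 300^4096=24, 300^8192=265; 300^9690 = 300^2 * 300^8 * 300^16 * 300^64 * 300^128 * 300^256 * 300^1024 * 300^8192 = 83 (mod 311); answer 83
Step 3: R2 = 83; w = -13; cross terms: (-38*-10 - 2*-36)=452, (2*-13 - 23*-10)=204, (23*35 - 34*-13)=1247, (34*35 - -4*35)=1330, (-4*22 - -30*35)=962, (-30*-36 - -38*22)=1916; twice the area = |6111| = 6111; area = 6111/2; boundary points = 2 + 3 + 1 + 38 + 13 + 2 = 59; strictly interior points = area - boundary/2 + 1 = 3027; answer 3027

3027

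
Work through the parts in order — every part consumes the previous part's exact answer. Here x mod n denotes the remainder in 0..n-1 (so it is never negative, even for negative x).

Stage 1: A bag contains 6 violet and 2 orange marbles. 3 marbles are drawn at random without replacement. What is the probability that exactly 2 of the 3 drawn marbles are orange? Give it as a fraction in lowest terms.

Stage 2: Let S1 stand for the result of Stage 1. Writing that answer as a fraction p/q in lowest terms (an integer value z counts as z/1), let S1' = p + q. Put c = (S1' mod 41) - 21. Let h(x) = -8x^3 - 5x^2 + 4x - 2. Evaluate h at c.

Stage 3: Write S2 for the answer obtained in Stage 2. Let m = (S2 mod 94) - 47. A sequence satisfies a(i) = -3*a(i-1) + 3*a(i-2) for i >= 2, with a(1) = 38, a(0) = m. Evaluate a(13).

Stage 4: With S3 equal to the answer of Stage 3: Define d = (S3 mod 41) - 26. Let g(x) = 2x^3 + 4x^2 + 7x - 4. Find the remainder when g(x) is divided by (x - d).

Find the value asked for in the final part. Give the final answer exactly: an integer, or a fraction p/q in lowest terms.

-828

Stage 1: total draws C(8,3) = 56; favorable C(2,2)*C(6,1) = 6; P = 3/28; answer 3/28
Stage 2: S1 = 3/28; threaded value p + q = 31; c = 10; -8*(10)^3 - 5*(10)^2 + 4*(10)^1 - 2 = (-8000) + (-500) + (40) + (-2) = -8462; answer -8462
Stage 3: S2 = -8462; m = 45; a(2) = -3*(38) + 3*(45) = 21; iterating: a(2)=21, a(3)=51, a(4)=-90, a(5)=423, a(6)=-1539, a(7)=5886, a(8)=-22275, a(9)=84483, a(10)=-320274, a(11)=1214271, a(12)=-4603635, a(13)=17453718; answer 17453718
Stage 4: S3 = 17453718; d = -8; remainder = value at the root: 2*(-8)^3 + 4*(-8)^2 + 7*(-8)^1 - 4 = (-1024) + (256) + (-56) + (-4) = -828; answer -828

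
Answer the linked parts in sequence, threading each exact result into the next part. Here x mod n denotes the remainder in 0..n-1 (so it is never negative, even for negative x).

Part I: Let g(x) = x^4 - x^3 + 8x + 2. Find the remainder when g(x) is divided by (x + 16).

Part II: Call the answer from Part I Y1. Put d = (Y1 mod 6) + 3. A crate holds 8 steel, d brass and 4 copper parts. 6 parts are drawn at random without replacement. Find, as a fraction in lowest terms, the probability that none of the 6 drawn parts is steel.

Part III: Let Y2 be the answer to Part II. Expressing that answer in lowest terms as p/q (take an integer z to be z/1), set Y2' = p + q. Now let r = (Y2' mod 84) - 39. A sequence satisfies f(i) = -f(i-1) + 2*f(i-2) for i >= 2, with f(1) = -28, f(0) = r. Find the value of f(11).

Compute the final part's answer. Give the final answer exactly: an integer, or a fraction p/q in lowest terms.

Part I: remainder = value at the root: 1*(-16)^4 - 1*(-16)^3 + 8*(-16)^1 + 2 = (65536) + (4096) + (-128) + (2) = 69506; answer 69506
Part II: Y1 = 69506; d = 5; total draws C(17,6) = 12376; favorable C(9,6) = 84; P = 3/442; answer 3/442
Part III: Y2 = 3/442; threaded value p + q = 445; r = -14; f(2) = -1*(-28) + 2*(-14) = 0; iterating: f(2)=0, f(3)=-56, f(4)=56, f(5)=-168, f(6)=280, f(7)=-616, f(8)=1176, f(9)=-2408, f(10)=4760, f(11)=-9576; answer -9576

-9576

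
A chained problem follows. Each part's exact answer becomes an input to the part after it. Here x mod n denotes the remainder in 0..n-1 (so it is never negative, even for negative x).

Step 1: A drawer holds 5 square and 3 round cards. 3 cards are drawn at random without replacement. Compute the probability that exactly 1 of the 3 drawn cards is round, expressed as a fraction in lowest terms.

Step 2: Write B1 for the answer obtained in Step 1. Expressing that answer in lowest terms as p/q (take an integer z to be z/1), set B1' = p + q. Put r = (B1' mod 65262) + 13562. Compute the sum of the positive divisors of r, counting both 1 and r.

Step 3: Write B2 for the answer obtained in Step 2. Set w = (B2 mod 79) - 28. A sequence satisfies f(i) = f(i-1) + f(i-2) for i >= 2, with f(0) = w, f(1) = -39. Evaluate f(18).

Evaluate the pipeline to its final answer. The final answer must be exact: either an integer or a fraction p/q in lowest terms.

-38493

Step 1: total draws C(8,3) = 56; favorable C(3,1)*C(5,2) = 30; P = 15/28; answer 15/28
Step 2: B1 = 15/28; threaded value p + q = 43; r = 13605; 13605 = 3 * 5 * 907; sigma = (1 + 3) * (1 + 5) * (1 + 907) = 4 * 6 * 908 = 21792; answer 21792
Step 3: B2 = 21792; w = 39; f(2) = 1*(-39) + 1*(39) = 0; iterating: f(2)=0, f(3)=-39, f(4)=-39, f(5)=-78, f(6)=-117, f(7)=-195, f(8)=-312, f(9)=-507, f(10)=-819, f(11)=-1326, f(12)=-2145, f(13)=-3471, f(14)=-5616, f(15)=-9087, f(16)=-14703, f(17)=-23790, f(18)=-38493; answer -38493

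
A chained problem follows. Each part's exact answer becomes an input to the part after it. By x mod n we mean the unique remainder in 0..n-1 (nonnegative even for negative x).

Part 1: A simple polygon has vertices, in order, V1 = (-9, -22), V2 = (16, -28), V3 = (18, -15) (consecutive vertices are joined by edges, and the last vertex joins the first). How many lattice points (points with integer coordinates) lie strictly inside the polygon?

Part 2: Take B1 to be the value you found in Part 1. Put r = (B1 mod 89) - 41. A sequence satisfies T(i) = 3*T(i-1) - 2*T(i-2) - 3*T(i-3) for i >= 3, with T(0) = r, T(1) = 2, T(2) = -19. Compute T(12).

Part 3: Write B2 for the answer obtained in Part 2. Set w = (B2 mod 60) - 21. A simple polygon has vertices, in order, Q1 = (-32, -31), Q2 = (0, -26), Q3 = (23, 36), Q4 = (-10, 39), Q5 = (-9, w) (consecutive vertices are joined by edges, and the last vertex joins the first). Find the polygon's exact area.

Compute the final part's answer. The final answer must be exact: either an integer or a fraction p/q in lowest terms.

3955/2

Part 1: cross terms: (-9*-28 - 16*-22)=604, (16*-15 - 18*-28)=264, (18*-22 - -9*-15)=-531; twice the area = |337| = 337; area = 337/2; boundary points = 1 + 1 + 1 = 3; strictly interior points = area - boundary/2 + 1 = 168; answer 168
Part 2: B1 = 168; r = 38; T(3) = 3*(-19) - 2*(2) - 3*(38) = -175; iterating: T(3)=-175, T(4)=-493, T(5)=-1072, T(6)=-1705, T(7)=-1492, T(8)=2150, T(9)=14549, T(10)=43823, T(11)=95921, T(12)=156470; answer 156470
Part 3: B2 = 156470; w = 29; cross terms: (-32*-26 - 0*-31)=832, (0*36 - 23*-26)=598, (23*39 - -10*36)=1257, (-10*29 - -9*39)=61, (-9*-31 - -32*29)=1207; twice the area = |3955| = 3955; area = 3955/2; answer 3955/2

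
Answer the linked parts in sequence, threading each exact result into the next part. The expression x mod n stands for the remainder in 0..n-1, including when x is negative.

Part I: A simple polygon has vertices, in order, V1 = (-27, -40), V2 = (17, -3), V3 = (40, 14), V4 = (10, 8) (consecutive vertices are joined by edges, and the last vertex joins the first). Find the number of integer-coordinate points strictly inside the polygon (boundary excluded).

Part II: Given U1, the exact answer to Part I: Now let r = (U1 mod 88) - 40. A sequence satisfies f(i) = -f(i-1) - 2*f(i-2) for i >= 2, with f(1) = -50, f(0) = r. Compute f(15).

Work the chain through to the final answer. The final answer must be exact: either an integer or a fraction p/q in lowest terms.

6998

Part I: cross terms: (-27*-3 - 17*-40)=761, (17*14 - 40*-3)=358, (40*8 - 10*14)=180, (10*-40 - -27*8)=-184; twice the area = |1115| = 1115; area = 1115/2; boundary points = 1 + 1 + 6 + 1 = 9; strictly interior points = area - boundary/2 + 1 = 554; answer 554
Part II: U1 = 554; r = -14; f(2) = -1*(-50) - 2*(-14) = 78; iterating: f(2)=78, f(3)=22, f(4)=-178, f(5)=134, f(6)=222, f(7)=-490, f(8)=46, f(9)=934, f(10)=-1026, f(11)=-842, f(12)=2894, f(13)=-1210, f(14)=-4578, f(15)=6998; answer 6998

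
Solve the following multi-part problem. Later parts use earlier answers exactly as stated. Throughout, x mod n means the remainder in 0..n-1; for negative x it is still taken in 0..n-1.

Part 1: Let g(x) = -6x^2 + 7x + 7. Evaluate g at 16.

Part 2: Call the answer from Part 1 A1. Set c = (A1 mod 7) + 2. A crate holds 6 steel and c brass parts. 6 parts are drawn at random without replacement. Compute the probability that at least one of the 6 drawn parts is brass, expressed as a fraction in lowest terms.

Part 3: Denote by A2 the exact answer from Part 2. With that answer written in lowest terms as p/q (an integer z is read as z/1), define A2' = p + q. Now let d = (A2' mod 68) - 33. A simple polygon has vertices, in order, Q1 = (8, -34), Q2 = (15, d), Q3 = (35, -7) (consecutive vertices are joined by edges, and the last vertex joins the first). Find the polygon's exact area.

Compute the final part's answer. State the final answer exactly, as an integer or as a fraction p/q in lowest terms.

135/2

Part 1: -6*(16)^2 + 7*(16)^1 + 7 = (-1536) + (112) + (7) = -1417; answer -1417
Part 2: A1 = -1417; c = 6; total draws C(12,6) = 924; complement C(6,6) = 1; favorable 924 - 1 = 923; P = 923/924; answer 923/924
Part 3: A2 = 923/924; threaded value p + q = 1847; d = -22; cross terms: (8*-22 - 15*-34)=334, (15*-7 - 35*-22)=665, (35*-34 - 8*-7)=-1134; twice the area = |-135| = 135; area = 135/2; answer 135/2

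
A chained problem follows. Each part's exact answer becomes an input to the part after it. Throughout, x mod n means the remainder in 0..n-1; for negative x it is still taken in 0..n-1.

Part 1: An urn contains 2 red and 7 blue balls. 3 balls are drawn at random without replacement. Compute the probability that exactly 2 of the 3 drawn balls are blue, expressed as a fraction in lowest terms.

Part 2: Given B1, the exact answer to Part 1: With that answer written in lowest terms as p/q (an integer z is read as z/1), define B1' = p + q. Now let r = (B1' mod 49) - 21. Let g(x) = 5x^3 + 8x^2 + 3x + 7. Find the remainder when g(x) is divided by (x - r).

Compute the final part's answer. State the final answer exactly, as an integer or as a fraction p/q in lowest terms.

-26615

Part 1: total draws C(9,3) = 84; favorable C(7,2)*C(2,1) = 42; P = 1/2; answer 1/2
Part 2: B1 = 1/2; threaded value p + q = 3; r = -18; remainder = value at the root: 5*(-18)^3 + 8*(-18)^2 + 3*(-18)^1 + 7 = (-29160) + (2592) + (-54) + (7) = -26615; answer -26615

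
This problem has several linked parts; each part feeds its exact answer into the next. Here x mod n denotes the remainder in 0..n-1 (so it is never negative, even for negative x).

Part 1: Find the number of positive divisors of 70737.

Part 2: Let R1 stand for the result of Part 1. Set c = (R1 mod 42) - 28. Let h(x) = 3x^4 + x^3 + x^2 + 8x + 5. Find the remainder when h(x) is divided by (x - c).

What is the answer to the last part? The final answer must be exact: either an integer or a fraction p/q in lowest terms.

Part 1: 70737 = 3 * 17 * 19 * 73; number of divisors = (1+1) * (1+1) * (1+1) * (1+1) = 16; answer 16
Part 2: R1 = 16; c = -12; remainder = value at the root: 3*(-12)^4 + 1*(-12)^3 + 1*(-12)^2 + 8*(-12)^1 + 5 = (62208) + (-1728) + (144) + (-96) + (5) = 60533; answer 60533

60533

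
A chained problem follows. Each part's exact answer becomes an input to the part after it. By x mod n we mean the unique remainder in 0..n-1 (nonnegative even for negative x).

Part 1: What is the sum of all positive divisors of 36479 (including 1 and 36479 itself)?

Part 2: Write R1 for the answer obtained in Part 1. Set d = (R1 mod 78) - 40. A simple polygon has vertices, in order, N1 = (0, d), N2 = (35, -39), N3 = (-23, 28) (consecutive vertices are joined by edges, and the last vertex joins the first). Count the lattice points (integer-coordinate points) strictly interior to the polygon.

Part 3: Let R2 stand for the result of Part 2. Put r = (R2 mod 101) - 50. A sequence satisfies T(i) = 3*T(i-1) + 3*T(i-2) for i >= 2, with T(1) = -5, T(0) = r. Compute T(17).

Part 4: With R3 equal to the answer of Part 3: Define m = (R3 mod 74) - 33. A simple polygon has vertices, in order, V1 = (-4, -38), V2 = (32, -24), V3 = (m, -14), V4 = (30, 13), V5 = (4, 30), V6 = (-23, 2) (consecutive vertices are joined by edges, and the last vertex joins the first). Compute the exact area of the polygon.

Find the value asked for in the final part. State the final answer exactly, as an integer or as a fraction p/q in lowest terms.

Part 1: 36479 is prime, so its only divisors are 1 and 36479; sigma = 1 + 36479 = 36480; answer 36480
Part 2: R1 = 36480; d = 14; cross terms: (0*-39 - 35*14)=-490, (35*28 - -23*-39)=83, (-23*14 - 0*28)=-322; twice the area = |-729| = 729; area = 729/2; boundary points = 1 + 1 + 1 = 3; strictly interior points = area - boundary/2 + 1 = 364; answer 364
Part 3: R2 = 364; r = 11; T(2) = 3*(-5) + 3*(11) = 18; iterating: T(2)=18, T(3)=39, T(4)=171, T(5)=630, T(6)=2403, T(7)=9099, T(8)=34506, T(9)=130815, T(10)=495963, T(11)=1880334, T(12)=7128891, T(13)=27027675, T(14)=102469698, T(15)=388492119, T(16)=1472885451, T(17)=5584132710; answer 5584132710
Part 4: R3 = 5584132710; m = 29; cross terms: (-4*-24 - 32*-38)=1312, (32*-14 - 29*-24)=248, (29*13 - 30*-14)=797, (30*30 - 4*13)=848, (4*2 - -23*30)=698, (-23*-38 - -4*2)=882; twice the area = |4785| = 4785; area = 4785/2; answer 4785/2

4785/2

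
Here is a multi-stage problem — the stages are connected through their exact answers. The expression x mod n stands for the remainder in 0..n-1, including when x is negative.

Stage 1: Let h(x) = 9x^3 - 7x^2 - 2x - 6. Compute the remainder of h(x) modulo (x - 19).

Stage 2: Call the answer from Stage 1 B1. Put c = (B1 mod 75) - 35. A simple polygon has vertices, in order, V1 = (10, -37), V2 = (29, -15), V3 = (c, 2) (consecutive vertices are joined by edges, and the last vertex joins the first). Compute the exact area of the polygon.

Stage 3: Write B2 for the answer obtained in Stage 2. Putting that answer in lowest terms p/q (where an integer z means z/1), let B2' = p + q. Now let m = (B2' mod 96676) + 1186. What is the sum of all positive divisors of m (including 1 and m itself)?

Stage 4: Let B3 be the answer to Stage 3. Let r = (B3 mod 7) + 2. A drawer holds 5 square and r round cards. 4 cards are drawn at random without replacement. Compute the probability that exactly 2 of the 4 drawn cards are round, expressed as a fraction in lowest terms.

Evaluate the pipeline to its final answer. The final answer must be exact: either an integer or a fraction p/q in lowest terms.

2/7

Stage 1: remainder = value at the root: 9*(19)^3 - 7*(19)^2 - 2*(19)^1 - 6 = (61731) + (-2527) + (-38) + (-6) = 59160; answer 59160
Stage 2: B1 = 59160; c = 25; cross terms: (10*-15 - 29*-37)=923, (29*2 - 25*-15)=433, (25*-37 - 10*2)=-945; twice the area = |411| = 411; area = 411/2; answer 411/2
Stage 3: B2 = 411/2; threaded value p + q = 413; m = 1599; 1599 = 3 * 13 * 41; sigma = (1 + 3) * (1 + 13) * (1 + 41) = 4 * 14 * 42 = 2352; answer 2352
Stage 4: B3 = 2352; r = 2; total draws C(7,4) = 35; favorable C(2,2)*C(5,2) = 10; P = 2/7; answer 2/7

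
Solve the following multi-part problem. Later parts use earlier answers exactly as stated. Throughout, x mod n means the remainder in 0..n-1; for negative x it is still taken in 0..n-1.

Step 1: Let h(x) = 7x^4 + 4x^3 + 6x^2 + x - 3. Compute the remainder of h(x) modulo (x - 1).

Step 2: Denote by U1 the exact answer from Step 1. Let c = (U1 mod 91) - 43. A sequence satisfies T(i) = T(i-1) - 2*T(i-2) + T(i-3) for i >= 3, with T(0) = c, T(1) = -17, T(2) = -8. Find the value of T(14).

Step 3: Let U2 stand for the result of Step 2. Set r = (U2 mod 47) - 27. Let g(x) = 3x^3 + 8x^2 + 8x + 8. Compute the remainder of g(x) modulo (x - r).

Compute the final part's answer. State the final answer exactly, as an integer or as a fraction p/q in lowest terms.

5

Step 1: remainder = value at the root: 7*(1)^4 + 4*(1)^3 + 6*(1)^2 + 1*(1)^1 - 3 = (7) + (4) + (6) + (1) + (-3) = 15; answer 15
Step 2: U1 = 15; c = -28; T(3) = 1*(-8) - 2*(-17) + 1*(-28) = -2; iterating: T(3)=-2, T(4)=-3, T(5)=-7, T(6)=-3, T(7)=8, T(8)=7, T(9)=-12, T(10)=-18, T(11)=13, T(12)=37, T(13)=-7, T(14)=-68; answer -68
Step 3: U2 = -68; r = -1; remainder = value at the root: 3*(-1)^3 + 8*(-1)^2 + 8*(-1)^1 + 8 = (-3) + (8) + (-8) + (8) = 5; answer 5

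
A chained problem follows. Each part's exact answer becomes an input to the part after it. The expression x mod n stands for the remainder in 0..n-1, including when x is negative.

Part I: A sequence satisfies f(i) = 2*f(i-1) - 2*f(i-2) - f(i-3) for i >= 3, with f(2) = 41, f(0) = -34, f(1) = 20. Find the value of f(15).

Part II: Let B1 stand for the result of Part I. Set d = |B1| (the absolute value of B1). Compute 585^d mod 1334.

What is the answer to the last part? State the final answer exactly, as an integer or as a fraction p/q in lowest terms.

683

Part I: f(3) = 2*(41) - 2*(20) - 1*(-34) = 76; iterating: f(3)=76, f(4)=50, f(5)=-93, f(6)=-362, f(7)=-588, f(8)=-359, f(9)=820, f(10)=2946, f(11)=4611, f(12)=2510, f(13)=-7148, f(14)=-23927, f(15)=-36068; answer -36068
Part II: B1 = -36068; d = 36068; squarings mod 1334: 585^1=585, 585^2=721, 585^4=915, 585^8=807, 585^16=257, 585^32=683, 585^64=923, 585^128=837, 585^256=219, 585^512=1271, 585^1024=1301, 585^2048=1089, 585^4096=1329, 585^8192=25, 585^16384=625, 585^32768=1097; 585^36068 = 585^4 * 585^32 * 585^64 * 585^128 * 585^1024 * 585^2048 * 585^32768 = 683 (mod 1334); answer 683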